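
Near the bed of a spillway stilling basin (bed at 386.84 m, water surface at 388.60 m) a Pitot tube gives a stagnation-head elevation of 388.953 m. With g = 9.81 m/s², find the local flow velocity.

Near the bed, under hydrostatic conditions, the piezometric head (z + ψ) equals the free-surface elevation, 388.60 m.
Velocity head = total − piezometric = 388.953 − 388.60 = 0.353 m.
v = √(2g·h_v) = √(2 × 9.81 × 0.353) = 2.63 m/s.

v ≈ 2.63 m/s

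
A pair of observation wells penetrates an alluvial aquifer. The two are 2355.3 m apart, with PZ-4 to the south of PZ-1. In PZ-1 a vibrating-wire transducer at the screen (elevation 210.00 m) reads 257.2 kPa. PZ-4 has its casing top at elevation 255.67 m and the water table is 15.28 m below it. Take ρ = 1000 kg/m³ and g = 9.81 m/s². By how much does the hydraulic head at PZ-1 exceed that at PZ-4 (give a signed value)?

Pressure head at PZ-1: ψ = P/(ρg) = 257.2×1000 / (1000 × 9.81) = 26.22 m.
Total head at PZ-1: h = z + ψ = 210.00 + 26.22 = 236.22 m.
Total head at PZ-4: h = 255.67 − 15.28 = 240.39 m.
Head difference: h(PZ-1) − h(PZ-4) = 236.22 − 240.39 = -4.17 m.

Δh ≈ -4.17 m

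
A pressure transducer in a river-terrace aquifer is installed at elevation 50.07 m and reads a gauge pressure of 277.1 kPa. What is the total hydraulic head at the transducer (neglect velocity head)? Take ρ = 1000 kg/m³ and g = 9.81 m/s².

h ≈ 78.32 m

ψ = P/(ρg) = 277.1×1000 / (1000 × 9.81) = 28.25 m.
h = z + ψ = 50.07 + 28.25 = 78.32 m.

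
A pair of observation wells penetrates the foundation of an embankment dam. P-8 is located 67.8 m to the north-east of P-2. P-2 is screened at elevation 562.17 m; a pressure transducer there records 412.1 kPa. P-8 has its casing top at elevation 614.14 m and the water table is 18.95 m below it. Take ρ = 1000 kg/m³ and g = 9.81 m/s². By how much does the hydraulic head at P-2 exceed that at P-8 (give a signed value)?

Pressure head at P-2: ψ = P/(ρg) = 412.1×1000 / (1000 × 9.81) = 42.01 m.
Total head at P-2: h = z + ψ = 562.17 + 42.01 = 604.18 m.
Total head at P-8: h = 614.14 − 18.95 = 595.19 m.
Head difference: h(P-2) − h(P-8) = 604.18 − 595.19 = 8.99 m.

Δh ≈ 8.99 m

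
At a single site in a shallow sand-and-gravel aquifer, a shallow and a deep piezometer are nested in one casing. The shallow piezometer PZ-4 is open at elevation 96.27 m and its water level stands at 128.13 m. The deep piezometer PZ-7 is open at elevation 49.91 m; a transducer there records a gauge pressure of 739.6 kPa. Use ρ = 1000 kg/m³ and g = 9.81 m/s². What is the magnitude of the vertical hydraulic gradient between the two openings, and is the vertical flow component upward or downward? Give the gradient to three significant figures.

|i_v| ≈ 0.0610; vertical flow is downward

Total head at PZ-4: h = 128.13 m (water level in the standpipe).
Pressure head at PZ-7: ψ = P/(ρg) = 739.6×1000 / (1000 × 9.81) = 75.39 m.
Total head at PZ-7: h = z + ψ = 49.91 + 75.39 = 125.30 m.
Δh = h(PZ-4) − h(PZ-7) = 128.13 − 125.30 = 2.83 m.
Vertical separation Δz = 96.27 − 49.91 = 46.36 m.
|i_v| = |Δh| / Δz = 2.83 / 46.36 = 0.0610.
Head is higher in the shallow piezometer, so vertical flow is downward (recharge condition).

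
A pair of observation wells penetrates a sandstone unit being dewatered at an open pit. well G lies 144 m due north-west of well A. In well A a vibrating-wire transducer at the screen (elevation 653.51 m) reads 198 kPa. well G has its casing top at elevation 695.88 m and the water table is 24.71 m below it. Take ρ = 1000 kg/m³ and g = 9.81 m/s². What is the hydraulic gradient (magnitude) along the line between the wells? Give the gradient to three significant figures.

i ≈ 0.0175

Pressure head at well A: ψ = P/(ρg) = 198×1000 / (1000 × 9.81) = 20.18 m.
Total head at well A: h = z + ψ = 653.51 + 20.18 = 673.69 m.
Total head at well G: h = 695.88 − 24.71 = 671.17 m.
Head difference: h(well A) − h(well G) = 673.69 − 671.17 = 2.52 m.
Hydraulic gradient: i = |Δh| / L = 2.52 / 144 = 0.0175.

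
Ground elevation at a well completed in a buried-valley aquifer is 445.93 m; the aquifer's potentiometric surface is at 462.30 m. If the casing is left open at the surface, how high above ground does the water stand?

≈ 16.37 m above ground

Water rises to the potentiometric surface, so the rise above ground = 462.30 − 445.93 = 16.37 m.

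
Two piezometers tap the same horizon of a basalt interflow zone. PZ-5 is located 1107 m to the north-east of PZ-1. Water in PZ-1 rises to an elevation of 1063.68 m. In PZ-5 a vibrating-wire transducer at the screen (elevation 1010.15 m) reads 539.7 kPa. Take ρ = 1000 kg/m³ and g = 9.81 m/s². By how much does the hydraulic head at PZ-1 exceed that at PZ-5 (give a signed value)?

Δh ≈ -1.49 m

Total head at PZ-1: h = 1063.68 m (water level in the piezometer is the total head).
Pressure head at PZ-5: ψ = P/(ρg) = 539.7×1000 / (1000 × 9.81) = 55.02 m.
Total head at PZ-5: h = z + ψ = 1010.15 + 55.02 = 1065.17 m.
Head difference: h(PZ-1) − h(PZ-5) = 1063.68 − 1065.17 = -1.49 m.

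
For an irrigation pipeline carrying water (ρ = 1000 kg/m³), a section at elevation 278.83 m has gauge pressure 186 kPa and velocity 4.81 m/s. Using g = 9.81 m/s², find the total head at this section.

Pressure head ψ = P/(ρg) = 186×1000 / (1000 × 9.81) = 18.96 m.
Velocity head = v²/(2g) = 4.81² / (2 × 9.81) = 1.179 m.
h = z + ψ + v²/(2g) = 278.83 + 18.96 + 1.179 = 298.97 m.

h ≈ 298.97 m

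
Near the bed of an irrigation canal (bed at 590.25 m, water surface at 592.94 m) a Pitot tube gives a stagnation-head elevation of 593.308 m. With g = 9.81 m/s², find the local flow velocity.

Near the bed, under hydrostatic conditions, the piezometric head (z + ψ) equals the free-surface elevation, 592.94 m.
Velocity head = total − piezometric = 593.308 − 592.94 = 0.368 m.
v = √(2g·h_v) = √(2 × 9.81 × 0.368) = 2.69 m/s.

v ≈ 2.69 m/s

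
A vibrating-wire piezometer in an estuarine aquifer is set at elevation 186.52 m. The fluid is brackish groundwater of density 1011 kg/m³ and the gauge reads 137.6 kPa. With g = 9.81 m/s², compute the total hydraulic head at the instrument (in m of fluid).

ψ = P/(ρg) = 137.6×1000 / (1011 × 9.81) = 13.87 m.
h = z + ψ = 186.52 + 13.87 = 200.39 m.

h ≈ 200.39 m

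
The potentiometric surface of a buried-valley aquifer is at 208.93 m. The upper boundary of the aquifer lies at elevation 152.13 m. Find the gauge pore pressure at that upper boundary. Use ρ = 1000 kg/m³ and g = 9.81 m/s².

Pressure head at the aquifer top: ψ = h − z = 208.93 − 152.13 = 56.80 m.
P = ρgψ = 1000 × 9.81 × 56.80 = 557208 Pa ≈ 557 kPa.

P ≈ 557 kPa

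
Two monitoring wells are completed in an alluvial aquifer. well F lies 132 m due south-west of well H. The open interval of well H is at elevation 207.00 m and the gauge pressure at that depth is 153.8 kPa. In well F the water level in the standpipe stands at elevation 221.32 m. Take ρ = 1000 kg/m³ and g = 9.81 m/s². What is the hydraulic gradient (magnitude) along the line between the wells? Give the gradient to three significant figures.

i ≈ 0.0103

Pressure head at well H: ψ = P/(ρg) = 153.8×1000 / (1000 × 9.81) = 15.68 m.
Total head at well H: h = z + ψ = 207.00 + 15.68 = 222.68 m.
Total head at well F: h = 221.32 m (water level in the piezometer is the total head).
Head difference: h(well H) − h(well F) = 222.68 − 221.32 = 1.36 m.
Hydraulic gradient: i = |Δh| / L = 1.36 / 132 = 0.0103.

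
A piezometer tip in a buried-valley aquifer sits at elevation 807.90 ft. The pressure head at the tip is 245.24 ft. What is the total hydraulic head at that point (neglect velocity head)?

h ≈ 1053.14 ft

h = z + ψ = 807.90 + 245.24 = 1053.14 ft.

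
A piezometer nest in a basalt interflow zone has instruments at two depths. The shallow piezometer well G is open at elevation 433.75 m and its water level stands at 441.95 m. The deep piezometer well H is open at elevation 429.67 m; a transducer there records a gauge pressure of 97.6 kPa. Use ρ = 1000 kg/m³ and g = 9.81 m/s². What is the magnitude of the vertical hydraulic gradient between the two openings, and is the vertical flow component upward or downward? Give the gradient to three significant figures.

Total head at well G: h = 441.95 m (water level in the standpipe).
Pressure head at well H: ψ = P/(ρg) = 97.6×1000 / (1000 × 9.81) = 9.95 m.
Total head at well H: h = z + ψ = 429.67 + 9.95 = 439.62 m.
Δh = h(well G) − h(well H) = 441.95 − 439.62 = 2.33 m.
Vertical separation Δz = 433.75 − 429.67 = 4.08 m.
|i_v| = |Δh| / Δz = 2.33 / 4.08 = 0.571.
Head is higher in the shallow piezometer, so vertical flow is downward (recharge condition).

|i_v| ≈ 0.571; vertical flow is downward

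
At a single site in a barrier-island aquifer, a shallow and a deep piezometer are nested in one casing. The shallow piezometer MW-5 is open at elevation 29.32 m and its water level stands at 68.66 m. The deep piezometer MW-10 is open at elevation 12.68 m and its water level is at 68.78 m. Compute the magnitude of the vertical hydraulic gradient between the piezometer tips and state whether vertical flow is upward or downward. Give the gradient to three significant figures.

|i_v| ≈ 0.00721; vertical flow is upward

Total head at MW-5: h = 68.66 m (water level in the standpipe).
Total head at MW-10: h = 68.78 m.
Δh = h(MW-5) − h(MW-10) = 68.66 − 68.78 = -0.12 m.
Vertical separation Δz = 29.32 − 12.68 = 16.64 m.
|i_v| = |Δh| / Δz = 0.12 / 16.64 = 0.00721.
Head is higher in the deep piezometer, so vertical flow is upward (discharge condition).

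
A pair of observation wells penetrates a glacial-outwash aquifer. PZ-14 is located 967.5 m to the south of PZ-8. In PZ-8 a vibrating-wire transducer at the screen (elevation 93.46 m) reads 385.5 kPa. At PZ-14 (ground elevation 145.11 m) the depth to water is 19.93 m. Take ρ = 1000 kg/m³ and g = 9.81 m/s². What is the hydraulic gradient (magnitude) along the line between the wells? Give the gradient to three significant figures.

Pressure head at PZ-8: ψ = P/(ρg) = 385.5×1000 / (1000 × 9.81) = 39.30 m.
Total head at PZ-8: h = z + ψ = 93.46 + 39.30 = 132.76 m.
Total head at PZ-14: h = 145.11 − 19.93 = 125.18 m.
Head difference: h(PZ-8) − h(PZ-14) = 132.76 − 125.18 = 7.58 m.
Hydraulic gradient: i = |Δh| / L = 7.58 / 967.5 = 0.00783.

i ≈ 0.00783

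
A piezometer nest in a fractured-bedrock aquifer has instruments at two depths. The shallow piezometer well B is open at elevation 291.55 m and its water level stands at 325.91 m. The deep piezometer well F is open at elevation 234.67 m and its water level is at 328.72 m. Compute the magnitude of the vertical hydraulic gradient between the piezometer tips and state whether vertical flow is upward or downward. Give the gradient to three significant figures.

|i_v| ≈ 0.0494; vertical flow is upward

Total head at well B: h = 325.91 m (water level in the standpipe).
Total head at well F: h = 328.72 m.
Δh = h(well B) − h(well F) = 325.91 − 328.72 = -2.81 m.
Vertical separation Δz = 291.55 − 234.67 = 56.88 m.
|i_v| = |Δh| / Δz = 2.81 / 56.88 = 0.0494.
Head is higher in the deep piezometer, so vertical flow is upward (discharge condition).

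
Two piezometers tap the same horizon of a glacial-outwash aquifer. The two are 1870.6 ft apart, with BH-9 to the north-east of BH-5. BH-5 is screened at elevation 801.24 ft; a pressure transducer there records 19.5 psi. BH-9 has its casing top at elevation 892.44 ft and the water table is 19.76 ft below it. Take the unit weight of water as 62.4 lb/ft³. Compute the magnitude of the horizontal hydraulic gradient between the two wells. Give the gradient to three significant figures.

i ≈ 0.0141

Pressure head at BH-5: ψ = 144·P/γ = 144 × 19.5 / 62.4 = 45.00 ft.
Total head at BH-5: h = z + ψ = 801.24 + 45.00 = 846.24 ft.
Total head at BH-9: h = 892.44 − 19.76 = 872.68 ft.
Head difference: h(BH-5) − h(BH-9) = 846.24 − 872.68 = -26.44 ft.
Hydraulic gradient: i = |Δh| / L = 26.44 / 1870.6 = 0.0141.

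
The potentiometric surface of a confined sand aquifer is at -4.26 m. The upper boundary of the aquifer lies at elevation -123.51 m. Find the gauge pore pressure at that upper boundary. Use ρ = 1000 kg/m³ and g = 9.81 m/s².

Pressure head at the aquifer top: ψ = h − z = -4.26 − (-123.51) = 119.25 m.
P = ρgψ = 1000 × 9.81 × 119.25 = 1169842 Pa ≈ 1170 kPa.

P ≈ 1170 kPa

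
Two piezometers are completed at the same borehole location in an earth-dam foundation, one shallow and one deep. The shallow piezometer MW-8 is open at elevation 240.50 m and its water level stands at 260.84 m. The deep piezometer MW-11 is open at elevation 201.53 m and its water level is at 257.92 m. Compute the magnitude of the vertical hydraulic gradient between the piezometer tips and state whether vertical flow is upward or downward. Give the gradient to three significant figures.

Total head at MW-8: h = 260.84 m (water level in the standpipe).
Total head at MW-11: h = 257.92 m.
Δh = h(MW-8) − h(MW-11) = 260.84 − 257.92 = 2.92 m.
Vertical separation Δz = 240.50 − 201.53 = 38.97 m.
|i_v| = |Δh| / Δz = 2.92 / 38.97 = 0.0749.
Head is higher in the shallow piezometer, so vertical flow is downward (recharge condition).

|i_v| ≈ 0.0749; vertical flow is downward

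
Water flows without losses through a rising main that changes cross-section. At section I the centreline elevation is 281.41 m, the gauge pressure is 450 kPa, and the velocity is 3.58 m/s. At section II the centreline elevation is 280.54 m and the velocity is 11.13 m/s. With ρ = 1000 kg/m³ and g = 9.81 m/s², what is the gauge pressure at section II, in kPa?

P₂ ≈ 403 kPa

Pressure head at I: ψ₁ = P₁/(ρg) = 450×1000 / (1000 × 9.81) = 45.87 m.
Velocity heads: v₁²/2g = 3.58²/19.62 = 0.653 m; v₂²/2g = 11.13²/19.62 = 6.314 m.
Total head H = z₁ + ψ₁ + v₁²/2g = 281.41 + 45.87 + 0.653 = 327.93 m.
ψ₂ = H − z₂ − v₂²/2g = 327.93 − 280.54 − 6.314 = 41.08 m.
P₂ = ρgψ₂ = 1000 × 9.81 × 41.08 ≈ 403 kPa.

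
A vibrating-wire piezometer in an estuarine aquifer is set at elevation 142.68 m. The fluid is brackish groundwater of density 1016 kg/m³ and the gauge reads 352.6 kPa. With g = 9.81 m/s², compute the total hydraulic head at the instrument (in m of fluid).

ψ = P/(ρg) = 352.6×1000 / (1016 × 9.81) = 35.38 m.
h = z + ψ = 142.68 + 35.38 = 178.06 m.

h ≈ 178.06 m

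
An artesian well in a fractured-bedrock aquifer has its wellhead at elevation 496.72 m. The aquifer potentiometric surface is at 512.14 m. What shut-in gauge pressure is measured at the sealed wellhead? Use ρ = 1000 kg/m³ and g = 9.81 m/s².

Head above the cap: Δh = 512.14 − 496.72 = 15.42 m.
P = ρgΔh = 1000 × 9.81 × 15.42 = 151270 Pa ≈ 151 kPa.

P ≈ 151 kPa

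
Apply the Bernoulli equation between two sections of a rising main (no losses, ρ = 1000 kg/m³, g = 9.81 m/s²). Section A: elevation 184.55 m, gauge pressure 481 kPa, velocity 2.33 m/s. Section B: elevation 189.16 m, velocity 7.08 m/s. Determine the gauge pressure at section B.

Pressure head at A: ψ₁ = P₁/(ρg) = 481×1000 / (1000 × 9.81) = 49.03 m.
Velocity heads: v₁²/2g = 2.33²/19.62 = 0.277 m; v₂²/2g = 7.08²/19.62 = 2.555 m.
Total head H = z₁ + ψ₁ + v₁²/2g = 184.55 + 49.03 + 0.277 = 233.86 m.
ψ₂ = H − z₂ − v₂²/2g = 233.86 − 189.16 − 2.555 = 42.15 m.
P₂ = ρgψ₂ = 1000 × 9.81 × 42.15 ≈ 413 kPa.

P₂ ≈ 413 kPa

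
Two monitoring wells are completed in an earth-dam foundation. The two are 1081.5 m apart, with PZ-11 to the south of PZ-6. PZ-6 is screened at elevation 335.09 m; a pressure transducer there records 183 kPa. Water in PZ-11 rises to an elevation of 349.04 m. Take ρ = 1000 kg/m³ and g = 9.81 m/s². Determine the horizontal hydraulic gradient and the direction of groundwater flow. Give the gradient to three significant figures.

Pressure head at PZ-6: ψ = P/(ρg) = 183×1000 / (1000 × 9.81) = 18.65 m.
Total head at PZ-6: h = z + ψ = 335.09 + 18.65 = 353.74 m.
Total head at PZ-11: h = 349.04 m (water level in the piezometer is the total head).
Head difference: h(PZ-6) − h(PZ-11) = 353.74 − 349.04 = 4.70 m.
Hydraulic gradient: i = |Δh| / L = 4.70 / 1081.5 = 0.00435.
Flow is from higher to lower head: from PZ-6 toward PZ-11, i.e. toward the south.

i ≈ 0.00435; groundwater flows toward the south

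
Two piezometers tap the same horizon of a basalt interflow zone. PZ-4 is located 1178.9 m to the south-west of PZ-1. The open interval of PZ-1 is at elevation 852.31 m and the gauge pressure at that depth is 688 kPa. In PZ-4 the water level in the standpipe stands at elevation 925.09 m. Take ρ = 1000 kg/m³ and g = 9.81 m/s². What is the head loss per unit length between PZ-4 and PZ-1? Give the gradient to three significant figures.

i ≈ 0.00225 m/m

Pressure head at PZ-1: ψ = P/(ρg) = 688×1000 / (1000 × 9.81) = 70.13 m.
Total head at PZ-1: h = z + ψ = 852.31 + 70.13 = 922.44 m.
Total head at PZ-4: h = 925.09 m (water level in the piezometer is the total head).
Head difference: h(PZ-1) − h(PZ-4) = 922.44 − 925.09 = -2.65 m.
Hydraulic gradient: i = |Δh| / L = 2.65 / 1178.9 = 0.00225.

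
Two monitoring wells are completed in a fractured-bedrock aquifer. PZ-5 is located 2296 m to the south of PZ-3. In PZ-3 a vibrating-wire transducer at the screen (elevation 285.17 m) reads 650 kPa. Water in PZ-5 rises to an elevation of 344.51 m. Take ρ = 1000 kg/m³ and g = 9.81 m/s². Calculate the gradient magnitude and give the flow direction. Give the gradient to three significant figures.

Pressure head at PZ-3: ψ = P/(ρg) = 650×1000 / (1000 × 9.81) = 66.26 m.
Total head at PZ-3: h = z + ψ = 285.17 + 66.26 = 351.43 m.
Total head at PZ-5: h = 344.51 m (water level in the piezometer is the total head).
Head difference: h(PZ-3) − h(PZ-5) = 351.43 − 344.51 = 6.92 m.
Hydraulic gradient: i = |Δh| / L = 6.92 / 2296 = 0.00301.
Flow is from higher to lower head: from PZ-3 toward PZ-5, i.e. toward the south.

i ≈ 0.00301; groundwater flows toward the south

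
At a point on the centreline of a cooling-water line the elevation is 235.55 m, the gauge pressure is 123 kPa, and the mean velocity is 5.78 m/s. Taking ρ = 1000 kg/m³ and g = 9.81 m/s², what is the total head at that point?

h ≈ 249.79 m

Pressure head ψ = P/(ρg) = 123×1000 / (1000 × 9.81) = 12.54 m.
Velocity head = v²/(2g) = 5.78² / (2 × 9.81) = 1.703 m.
h = z + ψ + v²/(2g) = 235.55 + 12.54 + 1.703 = 249.79 m.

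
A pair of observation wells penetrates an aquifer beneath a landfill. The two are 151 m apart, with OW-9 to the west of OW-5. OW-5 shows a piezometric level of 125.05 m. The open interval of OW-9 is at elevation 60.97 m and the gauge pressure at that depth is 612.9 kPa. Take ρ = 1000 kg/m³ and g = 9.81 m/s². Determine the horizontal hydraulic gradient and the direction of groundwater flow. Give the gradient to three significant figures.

i ≈ 0.0106; groundwater flows toward the west

Total head at OW-5: h = 125.05 m (water level in the piezometer is the total head).
Pressure head at OW-9: ψ = P/(ρg) = 612.9×1000 / (1000 × 9.81) = 62.48 m.
Total head at OW-9: h = z + ψ = 60.97 + 62.48 = 123.45 m.
Head difference: h(OW-5) − h(OW-9) = 125.05 − 123.45 = 1.60 m.
Hydraulic gradient: i = |Δh| / L = 1.60 / 151 = 0.0106.
Flow is from higher to lower head: from OW-5 toward OW-9, i.e. toward the west.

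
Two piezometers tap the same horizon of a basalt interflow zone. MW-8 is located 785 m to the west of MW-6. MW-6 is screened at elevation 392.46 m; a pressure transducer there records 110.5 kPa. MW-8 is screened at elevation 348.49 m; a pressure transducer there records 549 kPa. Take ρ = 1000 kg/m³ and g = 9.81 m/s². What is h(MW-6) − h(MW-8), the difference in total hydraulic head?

Pressure head at MW-6: ψ = P/(ρg) = 110.5×1000 / (1000 × 9.81) = 11.26 m.
Total head at MW-6: h = z + ψ = 392.46 + 11.26 = 403.72 m.
Pressure head at MW-8: ψ = P/(ρg) = 549×1000 / (1000 × 9.81) = 55.96 m.
Total head at MW-8: h = z + ψ = 348.49 + 55.96 = 404.45 m.
Head difference: h(MW-6) − h(MW-8) = 403.72 − 404.45 = -0.73 m.

Δh ≈ -0.73 m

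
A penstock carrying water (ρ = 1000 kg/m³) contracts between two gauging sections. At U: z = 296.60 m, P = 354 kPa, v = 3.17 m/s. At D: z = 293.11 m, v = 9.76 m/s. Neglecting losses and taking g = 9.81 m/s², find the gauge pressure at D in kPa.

Pressure head at U: ψ₁ = P₁/(ρg) = 354×1000 / (1000 × 9.81) = 36.09 m.
Velocity heads: v₁²/2g = 3.17²/19.62 = 0.512 m; v₂²/2g = 9.76²/19.62 = 4.855 m.
Total head H = z₁ + ψ₁ + v₁²/2g = 296.60 + 36.09 + 0.512 = 333.20 m.
ψ₂ = H − z₂ − v₂²/2g = 333.20 − 293.11 − 4.855 = 35.23 m.
P₂ = ρgψ₂ = 1000 × 9.81 × 35.23 ≈ 346 kPa.

P₂ ≈ 346 kPa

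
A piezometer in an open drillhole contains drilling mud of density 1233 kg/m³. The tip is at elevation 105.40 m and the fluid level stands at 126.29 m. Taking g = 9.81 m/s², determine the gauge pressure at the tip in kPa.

Pressure head ψ = h − z = 126.29 − 105.40 = 20.89 m.
P = ρgψ = 1233 × 9.81 × 20.89 = 252680 Pa ≈ 253 kPa.

P ≈ 253 kPa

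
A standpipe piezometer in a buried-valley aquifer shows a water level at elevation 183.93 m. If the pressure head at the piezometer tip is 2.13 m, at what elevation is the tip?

z ≈ 181.80 m

z = h − ψ = 183.93 − 2.13 = 181.80 m.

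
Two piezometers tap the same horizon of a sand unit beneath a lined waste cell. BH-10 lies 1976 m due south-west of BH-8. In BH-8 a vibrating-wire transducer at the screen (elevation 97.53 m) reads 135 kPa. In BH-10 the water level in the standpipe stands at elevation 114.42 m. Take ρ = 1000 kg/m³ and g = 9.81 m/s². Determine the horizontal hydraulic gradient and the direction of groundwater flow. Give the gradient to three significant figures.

i ≈ 0.00158; groundwater flows toward the north-east

Pressure head at BH-8: ψ = P/(ρg) = 135×1000 / (1000 × 9.81) = 13.76 m.
Total head at BH-8: h = z + ψ = 97.53 + 13.76 = 111.29 m.
Total head at BH-10: h = 114.42 m (water level in the piezometer is the total head).
Head difference: h(BH-8) − h(BH-10) = 111.29 − 114.42 = -3.13 m.
Hydraulic gradient: i = |Δh| / L = 3.13 / 1976 = 0.00158.
Flow is from higher to lower head: from BH-10 toward BH-8, i.e. toward the north-east.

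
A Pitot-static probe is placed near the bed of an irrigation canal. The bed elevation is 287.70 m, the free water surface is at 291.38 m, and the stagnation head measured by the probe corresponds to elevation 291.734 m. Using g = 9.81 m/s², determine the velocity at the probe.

v ≈ 2.64 m/s

Near the bed, under hydrostatic conditions, the piezometric head (z + ψ) equals the free-surface elevation, 291.38 m.
Velocity head = total − piezometric = 291.734 − 291.38 = 0.354 m.
v = √(2g·h_v) = √(2 × 9.81 × 0.354) = 2.64 m/s.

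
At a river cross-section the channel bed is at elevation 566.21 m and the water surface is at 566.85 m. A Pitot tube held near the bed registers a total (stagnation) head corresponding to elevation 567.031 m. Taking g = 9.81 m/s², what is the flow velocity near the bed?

v ≈ 1.88 m/s

Near the bed, under hydrostatic conditions, the piezometric head (z + ψ) equals the free-surface elevation, 566.85 m.
Velocity head = total − piezometric = 567.031 − 566.85 = 0.181 m.
v = √(2g·h_v) = √(2 × 9.81 × 0.181) = 1.88 m/s.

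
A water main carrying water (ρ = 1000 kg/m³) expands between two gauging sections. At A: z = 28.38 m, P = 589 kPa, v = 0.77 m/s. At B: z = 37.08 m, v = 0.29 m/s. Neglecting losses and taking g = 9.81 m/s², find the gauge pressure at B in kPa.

Pressure head at A: ψ₁ = P₁/(ρg) = 589×1000 / (1000 × 9.81) = 60.04 m.
Velocity heads: v₁²/2g = 0.77²/19.62 = 0.030 m; v₂²/2g = 0.29²/19.62 = 0.004 m.
Total head H = z₁ + ψ₁ + v₁²/2g = 28.38 + 60.04 + 0.030 = 88.45 m.
ψ₂ = H − z₂ − v₂²/2g = 88.45 − 37.08 − 0.004 = 51.37 m.
P₂ = ρgψ₂ = 1000 × 9.81 × 51.37 ≈ 504 kPa.

P₂ ≈ 504 kPa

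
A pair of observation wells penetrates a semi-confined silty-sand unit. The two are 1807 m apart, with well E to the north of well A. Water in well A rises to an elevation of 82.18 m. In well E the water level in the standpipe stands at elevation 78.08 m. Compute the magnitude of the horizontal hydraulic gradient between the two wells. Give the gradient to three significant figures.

i ≈ 0.00227

Total head at well A: h = 82.18 m (water level in the piezometer is the total head).
Total head at well E: h = 78.08 m (water level in the piezometer is the total head).
Head difference: h(well A) − h(well E) = 82.18 − 78.08 = 4.10 m.
Hydraulic gradient: i = |Δh| / L = 4.10 / 1807 = 0.00227.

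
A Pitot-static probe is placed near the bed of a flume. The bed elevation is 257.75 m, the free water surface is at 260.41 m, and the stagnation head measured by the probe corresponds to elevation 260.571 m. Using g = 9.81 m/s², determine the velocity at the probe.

Near the bed, under hydrostatic conditions, the piezometric head (z + ψ) equals the free-surface elevation, 260.41 m.
Velocity head = total − piezometric = 260.571 − 260.41 = 0.161 m.
v = √(2g·h_v) = √(2 × 9.81 × 0.161) = 1.78 m/s.

v ≈ 1.78 m/s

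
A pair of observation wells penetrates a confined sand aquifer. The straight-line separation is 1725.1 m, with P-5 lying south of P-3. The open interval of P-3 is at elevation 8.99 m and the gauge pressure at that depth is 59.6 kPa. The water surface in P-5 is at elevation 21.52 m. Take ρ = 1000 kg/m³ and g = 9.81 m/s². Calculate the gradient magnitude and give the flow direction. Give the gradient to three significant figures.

i ≈ 0.00374; groundwater flows toward the north

Pressure head at P-3: ψ = P/(ρg) = 59.6×1000 / (1000 × 9.81) = 6.08 m.
Total head at P-3: h = z + ψ = 8.99 + 6.08 = 15.07 m.
Total head at P-5: h = 21.52 m (water level in the piezometer is the total head).
Head difference: h(P-3) − h(P-5) = 15.07 − 21.52 = -6.45 m.
Hydraulic gradient: i = |Δh| / L = 6.45 / 1725.1 = 0.00374.
Flow is from higher to lower head: from P-5 toward P-3, i.e. toward the north.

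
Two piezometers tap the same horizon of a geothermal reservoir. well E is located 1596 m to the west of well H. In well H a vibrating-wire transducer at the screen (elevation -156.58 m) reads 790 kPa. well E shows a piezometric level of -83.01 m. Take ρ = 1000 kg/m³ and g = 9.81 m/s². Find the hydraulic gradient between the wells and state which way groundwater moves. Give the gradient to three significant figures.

i ≈ 0.00436; groundwater flows toward the west

Pressure head at well H: ψ = P/(ρg) = 790×1000 / (1000 × 9.81) = 80.53 m.
Total head at well H: h = z + ψ = -156.58 + 80.53 = -76.05 m.
Total head at well E: h = -83.01 m (water level in the piezometer is the total head).
Head difference: h(well H) − h(well E) = -76.05 − (-83.01) = 6.96 m.
Hydraulic gradient: i = |Δh| / L = 6.96 / 1596 = 0.00436.
Flow is from higher to lower head: from well H toward well E, i.e. toward the west.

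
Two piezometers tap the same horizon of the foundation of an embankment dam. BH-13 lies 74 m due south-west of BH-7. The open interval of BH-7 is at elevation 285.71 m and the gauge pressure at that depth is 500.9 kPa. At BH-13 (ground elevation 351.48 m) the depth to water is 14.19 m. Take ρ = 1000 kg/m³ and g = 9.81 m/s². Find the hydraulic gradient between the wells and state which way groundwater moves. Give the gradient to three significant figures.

i ≈ 0.00703; groundwater flows toward the north-east

Pressure head at BH-7: ψ = P/(ρg) = 500.9×1000 / (1000 × 9.81) = 51.06 m.
Total head at BH-7: h = z + ψ = 285.71 + 51.06 = 336.77 m.
Total head at BH-13: h = 351.48 − 14.19 = 337.29 m.
Head difference: h(BH-7) − h(BH-13) = 336.77 − 337.29 = -0.52 m.
Hydraulic gradient: i = |Δh| / L = 0.52 / 74 = 0.00703.
Flow is from higher to lower head: from BH-13 toward BH-7, i.e. toward the north-east.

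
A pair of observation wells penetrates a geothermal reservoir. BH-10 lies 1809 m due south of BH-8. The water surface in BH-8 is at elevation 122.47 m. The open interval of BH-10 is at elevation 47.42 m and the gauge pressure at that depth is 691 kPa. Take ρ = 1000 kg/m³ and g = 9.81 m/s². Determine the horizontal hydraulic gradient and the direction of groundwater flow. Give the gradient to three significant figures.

i ≈ 0.00255; groundwater flows toward the south

Total head at BH-8: h = 122.47 m (water level in the piezometer is the total head).
Pressure head at BH-10: ψ = P/(ρg) = 691×1000 / (1000 × 9.81) = 70.44 m.
Total head at BH-10: h = z + ψ = 47.42 + 70.44 = 117.86 m.
Head difference: h(BH-8) − h(BH-10) = 122.47 − 117.86 = 4.61 m.
Hydraulic gradient: i = |Δh| / L = 4.61 / 1809 = 0.00255.
Flow is from higher to lower head: from BH-8 toward BH-10, i.e. toward the south.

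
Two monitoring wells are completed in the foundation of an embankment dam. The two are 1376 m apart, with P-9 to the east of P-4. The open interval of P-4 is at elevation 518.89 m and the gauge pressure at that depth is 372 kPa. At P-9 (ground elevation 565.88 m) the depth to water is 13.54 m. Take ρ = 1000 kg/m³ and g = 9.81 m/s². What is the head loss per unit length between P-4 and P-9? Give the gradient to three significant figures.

i ≈ 0.00325 m/m

Pressure head at P-4: ψ = P/(ρg) = 372×1000 / (1000 × 9.81) = 37.92 m.
Total head at P-4: h = z + ψ = 518.89 + 37.92 = 556.81 m.
Total head at P-9: h = 565.88 − 13.54 = 552.34 m.
Head difference: h(P-4) − h(P-9) = 556.81 − 552.34 = 4.47 m.
Hydraulic gradient: i = |Δh| / L = 4.47 / 1376 = 0.00325.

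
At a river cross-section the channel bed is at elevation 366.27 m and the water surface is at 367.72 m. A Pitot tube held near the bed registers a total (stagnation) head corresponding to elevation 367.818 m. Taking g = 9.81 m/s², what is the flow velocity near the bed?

Near the bed, under hydrostatic conditions, the piezometric head (z + ψ) equals the free-surface elevation, 367.72 m.
Velocity head = total − piezometric = 367.818 − 367.72 = 0.098 m.
v = √(2g·h_v) = √(2 × 9.81 × 0.098) = 1.39 m/s.

v ≈ 1.39 m/s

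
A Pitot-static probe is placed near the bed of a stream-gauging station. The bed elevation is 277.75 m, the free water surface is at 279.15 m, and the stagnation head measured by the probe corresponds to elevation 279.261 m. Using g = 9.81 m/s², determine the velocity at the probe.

Near the bed, under hydrostatic conditions, the piezometric head (z + ψ) equals the free-surface elevation, 279.15 m.
Velocity head = total − piezometric = 279.261 − 279.15 = 0.111 m.
v = √(2g·h_v) = √(2 × 9.81 × 0.111) = 1.48 m/s.

v ≈ 1.48 m/s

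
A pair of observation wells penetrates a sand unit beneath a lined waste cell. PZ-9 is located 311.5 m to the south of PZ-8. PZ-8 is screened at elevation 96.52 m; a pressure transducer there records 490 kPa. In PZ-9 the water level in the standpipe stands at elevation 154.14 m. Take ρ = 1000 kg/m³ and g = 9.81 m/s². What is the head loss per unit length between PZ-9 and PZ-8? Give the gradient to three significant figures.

i ≈ 0.0246 m/m

Pressure head at PZ-8: ψ = P/(ρg) = 490×1000 / (1000 × 9.81) = 49.95 m.
Total head at PZ-8: h = z + ψ = 96.52 + 49.95 = 146.47 m.
Total head at PZ-9: h = 154.14 m (water level in the piezometer is the total head).
Head difference: h(PZ-8) − h(PZ-9) = 146.47 − 154.14 = -7.67 m.
Hydraulic gradient: i = |Δh| / L = 7.67 / 311.5 = 0.0246.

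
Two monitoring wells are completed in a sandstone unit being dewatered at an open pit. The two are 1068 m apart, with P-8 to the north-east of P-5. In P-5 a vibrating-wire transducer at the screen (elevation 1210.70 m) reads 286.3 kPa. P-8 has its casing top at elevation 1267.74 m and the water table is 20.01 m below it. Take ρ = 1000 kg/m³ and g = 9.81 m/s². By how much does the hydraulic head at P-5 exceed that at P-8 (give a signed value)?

Pressure head at P-5: ψ = P/(ρg) = 286.3×1000 / (1000 × 9.81) = 29.18 m.
Total head at P-5: h = z + ψ = 1210.70 + 29.18 = 1239.88 m.
Total head at P-8: h = 1267.74 − 20.01 = 1247.73 m.
Head difference: h(P-5) − h(P-8) = 1239.88 − 1247.73 = -7.85 m.

Δh ≈ -7.85 m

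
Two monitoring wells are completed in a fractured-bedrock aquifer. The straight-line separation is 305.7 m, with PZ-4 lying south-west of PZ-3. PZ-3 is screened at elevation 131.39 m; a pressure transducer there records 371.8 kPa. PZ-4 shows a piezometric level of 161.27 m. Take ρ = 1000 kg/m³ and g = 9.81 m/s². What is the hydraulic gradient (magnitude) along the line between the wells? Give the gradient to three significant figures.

i ≈ 0.0262

Pressure head at PZ-3: ψ = P/(ρg) = 371.8×1000 / (1000 × 9.81) = 37.90 m.
Total head at PZ-3: h = z + ψ = 131.39 + 37.90 = 169.29 m.
Total head at PZ-4: h = 161.27 m (water level in the piezometer is the total head).
Head difference: h(PZ-3) − h(PZ-4) = 169.29 − 161.27 = 8.02 m.
Hydraulic gradient: i = |Δh| / L = 8.02 / 305.7 = 0.0262.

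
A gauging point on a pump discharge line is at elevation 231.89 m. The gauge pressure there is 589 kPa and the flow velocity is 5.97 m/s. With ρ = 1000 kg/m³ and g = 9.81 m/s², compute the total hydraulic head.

Pressure head ψ = P/(ρg) = 589×1000 / (1000 × 9.81) = 60.04 m.
Velocity head = v²/(2g) = 5.97² / (2 × 9.81) = 1.817 m.
h = z + ψ + v²/(2g) = 231.89 + 60.04 + 1.817 = 293.75 m.

h ≈ 293.75 m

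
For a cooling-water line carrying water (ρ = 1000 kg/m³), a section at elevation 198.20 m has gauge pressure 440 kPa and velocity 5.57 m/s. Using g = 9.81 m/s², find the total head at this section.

h ≈ 244.63 m

Pressure head ψ = P/(ρg) = 440×1000 / (1000 × 9.81) = 44.85 m.
Velocity head = v²/(2g) = 5.57² / (2 × 9.81) = 1.581 m.
h = z + ψ + v²/(2g) = 198.20 + 44.85 + 1.581 = 244.63 m.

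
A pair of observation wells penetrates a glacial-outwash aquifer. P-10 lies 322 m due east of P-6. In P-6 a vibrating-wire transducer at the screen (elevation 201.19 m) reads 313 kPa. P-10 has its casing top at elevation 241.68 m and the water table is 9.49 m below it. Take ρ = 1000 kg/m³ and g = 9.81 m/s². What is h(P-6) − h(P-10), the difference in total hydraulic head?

Δh ≈ 0.91 m

Pressure head at P-6: ψ = P/(ρg) = 313×1000 / (1000 × 9.81) = 31.91 m.
Total head at P-6: h = z + ψ = 201.19 + 31.91 = 233.10 m.
Total head at P-10: h = 241.68 − 9.49 = 232.19 m.
Head difference: h(P-6) − h(P-10) = 233.10 − 232.19 = 0.91 m.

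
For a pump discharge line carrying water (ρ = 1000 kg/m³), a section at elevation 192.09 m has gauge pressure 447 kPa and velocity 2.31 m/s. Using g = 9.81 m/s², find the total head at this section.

Pressure head ψ = P/(ρg) = 447×1000 / (1000 × 9.81) = 45.57 m.
Velocity head = v²/(2g) = 2.31² / (2 × 9.81) = 0.272 m.
h = z + ψ + v²/(2g) = 192.09 + 45.57 + 0.272 = 237.93 m.

h ≈ 237.93 m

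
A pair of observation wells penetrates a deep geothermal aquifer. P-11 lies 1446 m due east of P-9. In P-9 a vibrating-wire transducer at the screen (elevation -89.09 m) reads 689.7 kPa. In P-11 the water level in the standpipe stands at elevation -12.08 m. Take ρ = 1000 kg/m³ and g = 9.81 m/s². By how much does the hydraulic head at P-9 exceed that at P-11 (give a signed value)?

Pressure head at P-9: ψ = P/(ρg) = 689.7×1000 / (1000 × 9.81) = 70.31 m.
Total head at P-9: h = z + ψ = -89.09 + 70.31 = -18.78 m.
Total head at P-11: h = -12.08 m (water level in the piezometer is the total head).
Head difference: h(P-9) − h(P-11) = -18.78 − (-12.08) = -6.70 m.

Δh ≈ -6.70 m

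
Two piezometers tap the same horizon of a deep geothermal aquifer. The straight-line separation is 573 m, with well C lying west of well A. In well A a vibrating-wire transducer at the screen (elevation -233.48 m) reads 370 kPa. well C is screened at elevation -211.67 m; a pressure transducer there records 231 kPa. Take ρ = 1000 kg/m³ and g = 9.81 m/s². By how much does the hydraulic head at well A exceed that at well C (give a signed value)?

Δh ≈ -7.64 m

Pressure head at well A: ψ = P/(ρg) = 370×1000 / (1000 × 9.81) = 37.72 m.
Total head at well A: h = z + ψ = -233.48 + 37.72 = -195.76 m.
Pressure head at well C: ψ = P/(ρg) = 231×1000 / (1000 × 9.81) = 23.55 m.
Total head at well C: h = z + ψ = -211.67 + 23.55 = -188.12 m.
Head difference: h(well A) − h(well C) = -195.76 − (-188.12) = -7.64 m.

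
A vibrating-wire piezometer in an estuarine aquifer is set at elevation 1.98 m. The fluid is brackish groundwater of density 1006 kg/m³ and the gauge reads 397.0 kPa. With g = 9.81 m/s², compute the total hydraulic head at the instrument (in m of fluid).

ψ = P/(ρg) = 397.0×1000 / (1006 × 9.81) = 40.23 m.
h = z + ψ = 1.98 + 40.23 = 42.21 m.

h ≈ 42.21 m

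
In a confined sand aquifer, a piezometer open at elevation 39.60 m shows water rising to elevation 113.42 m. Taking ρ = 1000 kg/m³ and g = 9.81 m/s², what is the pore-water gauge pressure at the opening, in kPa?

Pressure head ψ = h − z = 113.42 − 39.60 = 73.82 m.
P = ρgψ = 1000 × 9.81 × 73.82 = 724174 Pa ≈ 724 kPa.

P ≈ 724 kPa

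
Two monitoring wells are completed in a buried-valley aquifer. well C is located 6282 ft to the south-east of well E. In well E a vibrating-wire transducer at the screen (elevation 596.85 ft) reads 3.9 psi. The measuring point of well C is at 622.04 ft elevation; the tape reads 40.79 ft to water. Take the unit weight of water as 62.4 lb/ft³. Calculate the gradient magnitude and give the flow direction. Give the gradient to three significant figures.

Pressure head at well E: ψ = 144·P/γ = 144 × 3.9 / 62.4 = 9.00 ft.
Total head at well E: h = z + ψ = 596.85 + 9.00 = 605.85 ft.
Total head at well C: h = 622.04 − 40.79 = 581.25 ft.
Head difference: h(well E) − h(well C) = 605.85 − 581.25 = 24.60 ft.
Hydraulic gradient: i = |Δh| / L = 24.60 / 6282 = 0.00392.
Flow is from higher to lower head: from well E toward well C, i.e. toward the south-east.

i ≈ 0.00392; groundwater flows toward the south-east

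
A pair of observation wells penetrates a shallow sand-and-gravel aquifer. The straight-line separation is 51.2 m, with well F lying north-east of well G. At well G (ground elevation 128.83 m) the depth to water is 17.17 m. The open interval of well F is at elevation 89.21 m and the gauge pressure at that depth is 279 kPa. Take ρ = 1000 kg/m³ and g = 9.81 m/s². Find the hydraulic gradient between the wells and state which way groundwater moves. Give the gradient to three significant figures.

Total head at well G: h = 128.83 − 17.17 = 111.66 m.
Pressure head at well F: ψ = P/(ρg) = 279×1000 / (1000 × 9.81) = 28.44 m.
Total head at well F: h = z + ψ = 89.21 + 28.44 = 117.65 m.
Head difference: h(well G) − h(well F) = 111.66 − 117.65 = -5.99 m.
Hydraulic gradient: i = |Δh| / L = 5.99 / 51.2 = 0.117.
Flow is from higher to lower head: from well F toward well G, i.e. toward the south-west.

i ≈ 0.117; groundwater flows toward the south-west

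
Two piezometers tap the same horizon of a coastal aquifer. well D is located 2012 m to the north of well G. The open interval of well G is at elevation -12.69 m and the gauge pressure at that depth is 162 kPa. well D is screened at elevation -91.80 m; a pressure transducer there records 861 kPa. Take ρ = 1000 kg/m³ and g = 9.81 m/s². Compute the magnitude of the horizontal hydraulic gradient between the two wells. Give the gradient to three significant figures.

i ≈ 0.00390

Pressure head at well G: ψ = P/(ρg) = 162×1000 / (1000 × 9.81) = 16.51 m.
Total head at well G: h = z + ψ = -12.69 + 16.51 = 3.82 m.
Pressure head at well D: ψ = P/(ρg) = 861×1000 / (1000 × 9.81) = 87.77 m.
Total head at well D: h = z + ψ = -91.80 + 87.77 = -4.03 m.
Head difference: h(well G) − h(well D) = 3.82 − (-4.03) = 7.85 m.
Hydraulic gradient: i = |Δh| / L = 7.85 / 2012 = 0.00390.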